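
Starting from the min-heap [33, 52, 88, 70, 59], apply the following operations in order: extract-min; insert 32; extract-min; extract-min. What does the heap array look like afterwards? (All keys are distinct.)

extract-min → returns 33:
  remove root 33; move last element 59 to root → [59, 52, 88, 70]
  59 vs smaller child 52 at index 1, swap → [52, 59, 88, 70]
insert 32:
  append 32 at index 4 → [52, 59, 88, 70, 32]
  32 < parent 59 at index 1, swap → [52, 32, 88, 70, 59]
  32 < parent 52 at index 0, swap → [32, 52, 88, 70, 59]
extract-min → returns 32:
  remove root 32; move last element 59 to root → [59, 52, 88, 70]
  59 vs smaller child 52 at index 1, swap → [52, 59, 88, 70]
extract-min → returns 52:
  remove root 52; move last element 70 to root → [70, 59, 88]
  70 vs smaller child 59 at index 1, swap → [59, 70, 88]

[59, 70, 88]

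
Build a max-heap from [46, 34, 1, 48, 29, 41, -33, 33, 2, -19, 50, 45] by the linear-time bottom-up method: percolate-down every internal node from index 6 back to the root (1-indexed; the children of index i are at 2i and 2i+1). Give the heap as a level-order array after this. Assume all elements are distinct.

[50, 48, 45, 46, 34, 41, -33, 33, 2, -19, 29, 1]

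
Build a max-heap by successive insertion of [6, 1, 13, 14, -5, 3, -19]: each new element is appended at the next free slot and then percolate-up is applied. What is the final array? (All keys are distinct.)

[14, 13, 6, 1, -5, 3, -19]

Insert 6:
  append 6 at index 0 → [6] (no swap needed)
Insert 1:
  append 1 at index 1 → [6, 1] (no swap needed)
Insert 13:
  append 13 at index 2 → [6, 1, 13]
  13 > parent 6 at index 0, swap → [13, 1, 6]
Insert 14:
  append 14 at index 3 → [13, 1, 6, 14]
  14 > parent 1 at index 1, swap → [13, 14, 6, 1]
  14 > parent 13 at index 0, swap → [14, 13, 6, 1]
Insert -5:
  append -5 at index 4 → [14, 13, 6, 1, -5] (no swap needed)
Insert 3:
  append 3 at index 5 → [14, 13, 6, 1, -5, 3] (no swap needed)
Insert -19:
  append -19 at index 6 → [14, 13, 6, 1, -5, 3, -19] (no swap needed)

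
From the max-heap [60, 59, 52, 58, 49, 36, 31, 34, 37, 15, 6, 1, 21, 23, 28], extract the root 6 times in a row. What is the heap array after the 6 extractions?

extract-max #1 returns 60:
  remove root 60; move last element 28 to root → [28, 59, 52, 58, 49, 36, 31, 34, 37, 15, 6, 1, 21, 23]
  28 vs larger child 59 at index 1, swap → [59, 28, 52, 58, 49, 36, 31, 34, 37, 15, 6, 1, 21, 23]
  28 vs larger child 58 at index 3, swap → [59, 58, 52, 28, 49, 36, 31, 34, 37, 15, 6, 1, 21, 23]
  28 vs larger child 37 at index 8, swap → [59, 58, 52, 37, 49, 36, 31, 34, 28, 15, 6, 1, 21, 23]
extract-max #2 returns 59:
  remove root 59; move last element 23 to root → [23, 58, 52, 37, 49, 36, 31, 34, 28, 15, 6, 1, 21]
  23 vs larger child 58 at index 1, swap → [58, 23, 52, 37, 49, 36, 31, 34, 28, 15, 6, 1, 21]
  23 vs larger child 49 at index 4, swap → [58, 49, 52, 37, 23, 36, 31, 34, 28, 15, 6, 1, 21]
extract-max #3 returns 58:
  remove root 58; move last element 21 to root → [21, 49, 52, 37, 23, 36, 31, 34, 28, 15, 6, 1]
  21 vs larger child 52 at index 2, swap → [52, 49, 21, 37, 23, 36, 31, 34, 28, 15, 6, 1]
  21 vs larger child 36 at index 5, swap → [52, 49, 36, 37, 23, 21, 31, 34, 28, 15, 6, 1]
extract-max #4 returns 52:
  remove root 52; move last element 1 to root → [1, 49, 36, 37, 23, 21, 31, 34, 28, 15, 6]
  1 vs larger child 49 at index 1, swap → [49, 1, 36, 37, 23, 21, 31, 34, 28, 15, 6]
  1 vs larger child 37 at index 3, swap → [49, 37, 36, 1, 23, 21, 31, 34, 28, 15, 6]
  1 vs larger child 34 at index 7, swap → [49, 37, 36, 34, 23, 21, 31, 1, 28, 15, 6]
extract-max #5 returns 49:
  remove root 49; move last element 6 to root → [6, 37, 36, 34, 23, 21, 31, 1, 28, 15]
  6 vs larger child 37 at index 1, swap → [37, 6, 36, 34, 23, 21, 31, 1, 28, 15]
  6 vs larger child 34 at index 3, swap → [37, 34, 36, 6, 23, 21, 31, 1, 28, 15]
  6 vs larger child 28 at index 8, swap → [37, 34, 36, 28, 23, 21, 31, 1, 6, 15]
extract-max #6 returns 37:
  remove root 37; move last element 15 to root → [15, 34, 36, 28, 23, 21, 31, 1, 6]
  15 vs larger child 36 at index 2, swap → [36, 34, 15, 28, 23, 21, 31, 1, 6]
  15 vs larger child 31 at index 6, swap → [36, 34, 31, 28, 23, 21, 15, 1, 6]

[36, 34, 31, 28, 23, 21, 15, 1, 6]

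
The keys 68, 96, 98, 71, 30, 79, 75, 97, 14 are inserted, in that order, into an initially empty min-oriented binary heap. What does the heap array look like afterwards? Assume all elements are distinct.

Insert 68:
  append 68 at index 0 → [68] (no swap needed)
Insert 96:
  append 96 at index 1 → [68, 96] (no swap needed)
Insert 98:
  append 98 at index 2 → [68, 96, 98] (no swap needed)
Insert 71:
  append 71 at index 3 → [68, 96, 98, 71]
  71 < parent 96 at index 1, swap → [68, 71, 98, 96]
Insert 30:
  append 30 at index 4 → [68, 71, 98, 96, 30]
  30 < parent 71 at index 1, swap → [68, 30, 98, 96, 71]
  30 < parent 68 at index 0, swap → [30, 68, 98, 96, 71]
Insert 79:
  append 79 at index 5 → [30, 68, 98, 96, 71, 79]
  79 < parent 98 at index 2, swap → [30, 68, 79, 96, 71, 98]
Insert 75:
  append 75 at index 6 → [30, 68, 79, 96, 71, 98, 75]
  75 < parent 79 at index 2, swap → [30, 68, 75, 96, 71, 98, 79]
Insert 97:
  append 97 at index 7 → [30, 68, 75, 96, 71, 98, 79, 97] (no swap needed)
Insert 14:
  append 14 at index 8 → [30, 68, 75, 96, 71, 98, 79, 97, 14]
  14 < parent 96 at index 3, swap → [30, 68, 75, 14, 71, 98, 79, 97, 96]
  14 < parent 68 at index 1, swap → [30, 14, 75, 68, 71, 98, 79, 97, 96]
  14 < parent 30 at index 0, swap → [14, 30, 75, 68, 71, 98, 79, 97, 96]

[14, 30, 75, 68, 71, 98, 79, 97, 96]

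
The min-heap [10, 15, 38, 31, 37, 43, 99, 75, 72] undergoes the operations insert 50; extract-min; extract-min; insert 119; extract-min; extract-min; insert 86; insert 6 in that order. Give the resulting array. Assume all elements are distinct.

[6, 38, 43, 50, 72, 119, 99, 86, 75]

insert 50:
  append 50 at index 9 → [10, 15, 38, 31, 37, 43, 99, 75, 72, 50] (no swap needed)
extract-min → returns 10:
  remove root 10; move last element 50 to root → [50, 15, 38, 31, 37, 43, 99, 75, 72]
  50 vs smaller child 15 at index 1, swap → [15, 50, 38, 31, 37, 43, 99, 75, 72]
  50 vs smaller child 31 at index 3, swap → [15, 31, 38, 50, 37, 43, 99, 75, 72]
extract-min → returns 15:
  remove root 15; move last element 72 to root → [72, 31, 38, 50, 37, 43, 99, 75]
  72 vs smaller child 31 at index 1, swap → [31, 72, 38, 50, 37, 43, 99, 75]
  72 vs smaller child 37 at index 4, swap → [31, 37, 38, 50, 72, 43, 99, 75]
insert 119:
  append 119 at index 8 → [31, 37, 38, 50, 72, 43, 99, 75, 119] (no swap needed)
extract-min → returns 31:
  remove root 31; move last element 119 to root → [119, 37, 38, 50, 72, 43, 99, 75]
  119 vs smaller child 37 at index 1, swap → [37, 119, 38, 50, 72, 43, 99, 75]
  119 vs smaller child 50 at index 3, swap → [37, 50, 38, 119, 72, 43, 99, 75]
  119 vs only child 75 at index 7, swap → [37, 50, 38, 75, 72, 43, 99, 119]
extract-min → returns 37:
  remove root 37; move last element 119 to root → [119, 50, 38, 75, 72, 43, 99]
  119 vs smaller child 38 at index 2, swap → [38, 50, 119, 75, 72, 43, 99]
  119 vs smaller child 43 at index 5, swap → [38, 50, 43, 75, 72, 119, 99]
insert 86:
  append 86 at index 7 → [38, 50, 43, 75, 72, 119, 99, 86] (no swap needed)
insert 6:
  append 6 at index 8 → [38, 50, 43, 75, 72, 119, 99, 86, 6]
  6 < parent 75 at index 3, swap → [38, 50, 43, 6, 72, 119, 99, 86, 75]
  6 < parent 50 at index 1, swap → [38, 6, 43, 50, 72, 119, 99, 86, 75]
  6 < parent 38 at index 0, swap → [6, 38, 43, 50, 72, 119, 99, 86, 75]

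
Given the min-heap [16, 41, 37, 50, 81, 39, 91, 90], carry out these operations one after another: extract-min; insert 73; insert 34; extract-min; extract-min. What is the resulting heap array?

[39, 41, 73, 50, 81, 90, 91]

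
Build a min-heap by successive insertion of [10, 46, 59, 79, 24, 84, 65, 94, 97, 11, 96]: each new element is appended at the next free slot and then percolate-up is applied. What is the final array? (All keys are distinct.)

[10, 11, 59, 79, 24, 84, 65, 94, 97, 46, 96]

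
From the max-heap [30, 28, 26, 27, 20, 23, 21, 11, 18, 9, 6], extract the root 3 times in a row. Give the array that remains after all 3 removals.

[26, 20, 23, 18, 9, 6, 21, 11]

extract-max #1 returns 30:
  remove root 30; move last element 6 to root → [6, 28, 26, 27, 20, 23, 21, 11, 18, 9]
  6 vs larger child 28 at index 1, swap → [28, 6, 26, 27, 20, 23, 21, 11, 18, 9]
  6 vs larger child 27 at index 3, swap → [28, 27, 26, 6, 20, 23, 21, 11, 18, 9]
  6 vs larger child 18 at index 8, swap → [28, 27, 26, 18, 20, 23, 21, 11, 6, 9]
extract-max #2 returns 28:
  remove root 28; move last element 9 to root → [9, 27, 26, 18, 20, 23, 21, 11, 6]
  9 vs larger child 27 at index 1, swap → [27, 9, 26, 18, 20, 23, 21, 11, 6]
  9 vs larger child 20 at index 4, swap → [27, 20, 26, 18, 9, 23, 21, 11, 6]
extract-max #3 returns 27:
  remove root 27; move last element 6 to root → [6, 20, 26, 18, 9, 23, 21, 11]
  6 vs larger child 26 at index 2, swap → [26, 20, 6, 18, 9, 23, 21, 11]
  6 vs larger child 23 at index 5, swap → [26, 20, 23, 18, 9, 6, 21, 11]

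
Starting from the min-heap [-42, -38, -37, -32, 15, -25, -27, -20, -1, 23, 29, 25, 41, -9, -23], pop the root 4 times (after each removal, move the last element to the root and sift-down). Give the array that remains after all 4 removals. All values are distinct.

[-27, -23, -25, -20, 15, 25, -9, 41, -1, 23, 29]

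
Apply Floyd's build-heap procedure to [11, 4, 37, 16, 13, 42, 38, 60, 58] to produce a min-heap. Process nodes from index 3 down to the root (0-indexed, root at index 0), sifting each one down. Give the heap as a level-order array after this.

[4, 11, 37, 16, 13, 42, 38, 60, 58]

sift down from index 3: already satisfies heap property
sift down from index 2: already satisfies heap property
sift down from index 1: already satisfies heap property
sift down from index 0:
  11 vs smaller child 4 at index 1, swap → [4, 11, 37, 16, 13, 42, 38, 60, 58]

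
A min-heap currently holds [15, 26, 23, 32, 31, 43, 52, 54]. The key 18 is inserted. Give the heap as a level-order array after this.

append 18 at index 8 → [15, 26, 23, 32, 31, 43, 52, 54, 18]
18 < parent 32 at index 3, swap → [15, 26, 23, 18, 31, 43, 52, 54, 32]
18 < parent 26 at index 1, swap → [15, 18, 23, 26, 31, 43, 52, 54, 32]

[15, 18, 23, 26, 31, 43, 52, 54, 32]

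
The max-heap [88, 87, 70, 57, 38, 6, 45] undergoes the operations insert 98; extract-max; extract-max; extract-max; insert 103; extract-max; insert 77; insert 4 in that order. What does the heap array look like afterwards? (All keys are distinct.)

[77, 57, 70, 45, 38, 6, 4]

insert 98:
  append 98 at index 7 → [88, 87, 70, 57, 38, 6, 45, 98]
  98 > parent 57 at index 3, swap → [88, 87, 70, 98, 38, 6, 45, 57]
  98 > parent 87 at index 1, swap → [88, 98, 70, 87, 38, 6, 45, 57]
  98 > parent 88 at index 0, swap → [98, 88, 70, 87, 38, 6, 45, 57]
extract-max → returns 98:
  remove root 98; move last element 57 to root → [57, 88, 70, 87, 38, 6, 45]
  57 vs larger child 88 at index 1, swap → [88, 57, 70, 87, 38, 6, 45]
  57 vs larger child 87 at index 3, swap → [88, 87, 70, 57, 38, 6, 45]
extract-max → returns 88:
  remove root 88; move last element 45 to root → [45, 87, 70, 57, 38, 6]
  45 vs larger child 87 at index 1, swap → [87, 45, 70, 57, 38, 6]
  45 vs larger child 57 at index 3, swap → [87, 57, 70, 45, 38, 6]
extract-max → returns 87:
  remove root 87; move last element 6 to root → [6, 57, 70, 45, 38]
  6 vs larger child 70 at index 2, swap → [70, 57, 6, 45, 38]
insert 103:
  append 103 at index 5 → [70, 57, 6, 45, 38, 103]
  103 > parent 6 at index 2, swap → [70, 57, 103, 45, 38, 6]
  103 > parent 70 at index 0, swap → [103, 57, 70, 45, 38, 6]
extract-max → returns 103:
  remove root 103; move last element 6 to root → [6, 57, 70, 45, 38]
  6 vs larger child 70 at index 2, swap → [70, 57, 6, 45, 38]
insert 77:
  append 77 at index 5 → [70, 57, 6, 45, 38, 77]
  77 > parent 6 at index 2, swap → [70, 57, 77, 45, 38, 6]
  77 > parent 70 at index 0, swap → [77, 57, 70, 45, 38, 6]
insert 4:
  append 4 at index 6 → [77, 57, 70, 45, 38, 6, 4] (no swap needed)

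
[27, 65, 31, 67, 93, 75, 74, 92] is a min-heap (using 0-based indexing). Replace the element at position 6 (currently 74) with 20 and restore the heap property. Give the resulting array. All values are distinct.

[20, 65, 27, 67, 93, 75, 31, 92]

set index 6 from 74 to 20 → [27, 65, 31, 67, 93, 75, 20, 92]
20 < parent 31 at index 2, swap → [27, 65, 20, 67, 93, 75, 31, 92]
20 < parent 27 at index 0, swap → [20, 65, 27, 67, 93, 75, 31, 92]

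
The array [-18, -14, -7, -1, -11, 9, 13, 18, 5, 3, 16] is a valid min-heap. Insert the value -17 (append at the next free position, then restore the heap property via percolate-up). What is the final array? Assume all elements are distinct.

append -17 at index 11 → [-18, -14, -7, -1, -11, 9, 13, 18, 5, 3, 16, -17]
-17 < parent 9 at index 5, swap → [-18, -14, -7, -1, -11, -17, 13, 18, 5, 3, 16, 9]
-17 < parent -7 at index 2, swap → [-18, -14, -17, -1, -11, -7, 13, 18, 5, 3, 16, 9]

[-18, -14, -17, -1, -11, -7, 13, 18, 5, 3, 16, 9]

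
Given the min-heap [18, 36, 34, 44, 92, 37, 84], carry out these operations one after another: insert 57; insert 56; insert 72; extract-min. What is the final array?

[34, 36, 37, 44, 72, 92, 84, 57, 56]

insert 57:
  append 57 at index 7 → [18, 36, 34, 44, 92, 37, 84, 57] (no swap needed)
insert 56:
  append 56 at index 8 → [18, 36, 34, 44, 92, 37, 84, 57, 56] (no swap needed)
insert 72:
  append 72 at index 9 → [18, 36, 34, 44, 92, 37, 84, 57, 56, 72]
  72 < parent 92 at index 4, swap → [18, 36, 34, 44, 72, 37, 84, 57, 56, 92]
extract-min → returns 18:
  remove root 18; move last element 92 to root → [92, 36, 34, 44, 72, 37, 84, 57, 56]
  92 vs smaller child 34 at index 2, swap → [34, 36, 92, 44, 72, 37, 84, 57, 56]
  92 vs smaller child 37 at index 5, swap → [34, 36, 37, 44, 72, 92, 84, 57, 56]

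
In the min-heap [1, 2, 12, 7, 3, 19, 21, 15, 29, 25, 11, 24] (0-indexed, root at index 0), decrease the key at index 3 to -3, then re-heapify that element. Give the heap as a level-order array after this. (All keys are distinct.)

[-3, 1, 12, 2, 3, 19, 21, 15, 29, 25, 11, 24]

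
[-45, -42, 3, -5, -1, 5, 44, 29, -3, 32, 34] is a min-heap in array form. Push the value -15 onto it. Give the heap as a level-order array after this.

append -15 at index 11 → [-45, -42, 3, -5, -1, 5, 44, 29, -3, 32, 34, -15]
-15 < parent 5 at index 5, swap → [-45, -42, 3, -5, -1, -15, 44, 29, -3, 32, 34, 5]
-15 < parent 3 at index 2, swap → [-45, -42, -15, -5, -1, 3, 44, 29, -3, 32, 34, 5]

[-45, -42, -15, -5, -1, 3, 44, 29, -3, 32, 34, 5]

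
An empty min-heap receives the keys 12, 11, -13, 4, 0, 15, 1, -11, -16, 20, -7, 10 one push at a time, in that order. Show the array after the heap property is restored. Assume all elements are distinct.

[-16, -13, 1, -11, -7, 10, 11, 12, 0, 20, 4, 15]

Insert 12:
  append 12 at index 0 → [12] (no swap needed)
Insert 11:
  append 11 at index 1 → [12, 11]
  11 < parent 12 at index 0, swap → [11, 12]
Insert -13:
  append -13 at index 2 → [11, 12, -13]
  -13 < parent 11 at index 0, swap → [-13, 12, 11]
Insert 4:
  append 4 at index 3 → [-13, 12, 11, 4]
  4 < parent 12 at index 1, swap → [-13, 4, 11, 12]
Insert 0:
  append 0 at index 4 → [-13, 4, 11, 12, 0]
  0 < parent 4 at index 1, swap → [-13, 0, 11, 12, 4]
Insert 15:
  append 15 at index 5 → [-13, 0, 11, 12, 4, 15] (no swap needed)
Insert 1:
  append 1 at index 6 → [-13, 0, 11, 12, 4, 15, 1]
  1 < parent 11 at index 2, swap → [-13, 0, 1, 12, 4, 15, 11]
Insert -11:
  append -11 at index 7 → [-13, 0, 1, 12, 4, 15, 11, -11]
  -11 < parent 12 at index 3, swap → [-13, 0, 1, -11, 4, 15, 11, 12]
  -11 < parent 0 at index 1, swap → [-13, -11, 1, 0, 4, 15, 11, 12]
Insert -16:
  append -16 at index 8 → [-13, -11, 1, 0, 4, 15, 11, 12, -16]
  -16 < parent 0 at index 3, swap → [-13, -11, 1, -16, 4, 15, 11, 12, 0]
  -16 < parent -11 at index 1, swap → [-13, -16, 1, -11, 4, 15, 11, 12, 0]
  -16 < parent -13 at index 0, swap → [-16, -13, 1, -11, 4, 15, 11, 12, 0]
Insert 20:
  append 20 at index 9 → [-16, -13, 1, -11, 4, 15, 11, 12, 0, 20] (no swap needed)
Insert -7:
  append -7 at index 10 → [-16, -13, 1, -11, 4, 15, 11, 12, 0, 20, -7]
  -7 < parent 4 at index 4, swap → [-16, -13, 1, -11, -7, 15, 11, 12, 0, 20, 4]
Insert 10:
  append 10 at index 11 → [-16, -13, 1, -11, -7, 15, 11, 12, 0, 20, 4, 10]
  10 < parent 15 at index 5, swap → [-16, -13, 1, -11, -7, 10, 11, 12, 0, 20, 4, 15]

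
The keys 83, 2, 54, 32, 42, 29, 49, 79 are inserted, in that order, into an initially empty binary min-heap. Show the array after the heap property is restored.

[2, 32, 29, 79, 42, 54, 49, 83]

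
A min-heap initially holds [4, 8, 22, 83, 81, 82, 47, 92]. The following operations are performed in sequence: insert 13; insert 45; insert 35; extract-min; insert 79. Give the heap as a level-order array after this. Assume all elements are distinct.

[8, 13, 22, 45, 35, 82, 47, 92, 83, 81, 79]

insert 13:
  append 13 at index 8 → [4, 8, 22, 83, 81, 82, 47, 92, 13]
  13 < parent 83 at index 3, swap → [4, 8, 22, 13, 81, 82, 47, 92, 83]
insert 45:
  append 45 at index 9 → [4, 8, 22, 13, 81, 82, 47, 92, 83, 45]
  45 < parent 81 at index 4, swap → [4, 8, 22, 13, 45, 82, 47, 92, 83, 81]
insert 35:
  append 35 at index 10 → [4, 8, 22, 13, 45, 82, 47, 92, 83, 81, 35]
  35 < parent 45 at index 4, swap → [4, 8, 22, 13, 35, 82, 47, 92, 83, 81, 45]
extract-min → returns 4:
  remove root 4; move last element 45 to root → [45, 8, 22, 13, 35, 82, 47, 92, 83, 81]
  45 vs smaller child 8 at index 1, swap → [8, 45, 22, 13, 35, 82, 47, 92, 83, 81]
  45 vs smaller child 13 at index 3, swap → [8, 13, 22, 45, 35, 82, 47, 92, 83, 81]
insert 79:
  append 79 at index 10 → [8, 13, 22, 45, 35, 82, 47, 92, 83, 81, 79] (no swap needed)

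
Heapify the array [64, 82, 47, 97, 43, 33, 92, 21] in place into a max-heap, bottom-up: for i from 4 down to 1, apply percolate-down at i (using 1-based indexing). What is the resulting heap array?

sift down from index 4: already satisfies heap property
sift down from index 3:
  47 vs larger child 92 at index 7, swap → [64, 82, 92, 97, 43, 33, 47, 21]
sift down from index 2:
  82 vs larger child 97 at index 4, swap → [64, 97, 92, 82, 43, 33, 47, 21]
sift down from index 1:
  64 vs larger child 97 at index 2, swap → [97, 64, 92, 82, 43, 33, 47, 21]
  64 vs larger child 82 at index 4, swap → [97, 82, 92, 64, 43, 33, 47, 21]

[97, 82, 92, 64, 43, 33, 47, 21]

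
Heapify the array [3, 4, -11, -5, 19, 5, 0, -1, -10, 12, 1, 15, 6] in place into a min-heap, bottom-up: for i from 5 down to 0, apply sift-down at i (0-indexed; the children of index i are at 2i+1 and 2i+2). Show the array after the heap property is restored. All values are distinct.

sift down from index 5: already satisfies heap property
sift down from index 4:
  19 vs smaller child 1 at index 10, swap → [3, 4, -11, -5, 1, 5, 0, -1, -10, 12, 19, 15, 6]
sift down from index 3:
  -5 vs smaller child -10 at index 8, swap → [3, 4, -11, -10, 1, 5, 0, -1, -5, 12, 19, 15, 6]
sift down from index 2: already satisfies heap property
sift down from index 1:
  4 vs smaller child -10 at index 3, swap → [3, -10, -11, 4, 1, 5, 0, -1, -5, 12, 19, 15, 6]
  4 vs smaller child -5 at index 8, swap → [3, -10, -11, -5, 1, 5, 0, -1, 4, 12, 19, 15, 6]
sift down from index 0:
  3 vs smaller child -11 at index 2, swap → [-11, -10, 3, -5, 1, 5, 0, -1, 4, 12, 19, 15, 6]
  3 vs smaller child 0 at index 6, swap → [-11, -10, 0, -5, 1, 5, 3, -1, 4, 12, 19, 15, 6]

[-11, -10, 0, -5, 1, 5, 3, -1, 4, 12, 19, 15, 6]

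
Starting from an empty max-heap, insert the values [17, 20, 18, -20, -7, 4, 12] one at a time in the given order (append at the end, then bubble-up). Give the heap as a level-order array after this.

Insert 17:
  append 17 at index 0 → [17] (no swap needed)
Insert 20:
  append 20 at index 1 → [17, 20]
  20 > parent 17 at index 0, swap → [20, 17]
Insert 18:
  append 18 at index 2 → [20, 17, 18] (no swap needed)
Insert -20:
  append -20 at index 3 → [20, 17, 18, -20] (no swap needed)
Insert -7:
  append -7 at index 4 → [20, 17, 18, -20, -7] (no swap needed)
Insert 4:
  append 4 at index 5 → [20, 17, 18, -20, -7, 4] (no swap needed)
Insert 12:
  append 12 at index 6 → [20, 17, 18, -20, -7, 4, 12] (no swap needed)

[20, 17, 18, -20, -7, 4, 12]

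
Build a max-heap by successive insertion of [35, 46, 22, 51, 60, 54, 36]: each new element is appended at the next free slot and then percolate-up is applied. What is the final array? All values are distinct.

[60, 51, 54, 35, 46, 22, 36]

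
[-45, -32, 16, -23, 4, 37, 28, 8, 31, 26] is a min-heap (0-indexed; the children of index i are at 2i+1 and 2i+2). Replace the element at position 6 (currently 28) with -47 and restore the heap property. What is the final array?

[-47, -32, -45, -23, 4, 37, 16, 8, 31, 26]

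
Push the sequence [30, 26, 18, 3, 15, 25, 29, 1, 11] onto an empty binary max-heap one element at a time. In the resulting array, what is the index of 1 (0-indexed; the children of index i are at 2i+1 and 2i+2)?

7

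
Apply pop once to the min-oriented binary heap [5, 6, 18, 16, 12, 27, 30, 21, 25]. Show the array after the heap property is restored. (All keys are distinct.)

remove root 5; move last element 25 to root → [25, 6, 18, 16, 12, 27, 30, 21]
25 vs smaller child 6 at index 1, swap → [6, 25, 18, 16, 12, 27, 30, 21]
25 vs smaller child 12 at index 4, swap → [6, 12, 18, 16, 25, 27, 30, 21]

[6, 12, 18, 16, 25, 27, 30, 21]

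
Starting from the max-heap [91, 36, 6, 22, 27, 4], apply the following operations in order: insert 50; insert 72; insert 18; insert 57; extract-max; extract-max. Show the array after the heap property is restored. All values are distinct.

insert 50:
  append 50 at index 6 → [91, 36, 6, 22, 27, 4, 50]
  50 > parent 6 at index 2, swap → [91, 36, 50, 22, 27, 4, 6]
insert 72:
  append 72 at index 7 → [91, 36, 50, 22, 27, 4, 6, 72]
  72 > parent 22 at index 3, swap → [91, 36, 50, 72, 27, 4, 6, 22]
  72 > parent 36 at index 1, swap → [91, 72, 50, 36, 27, 4, 6, 22]
insert 18:
  append 18 at index 8 → [91, 72, 50, 36, 27, 4, 6, 22, 18] (no swap needed)
insert 57:
  append 57 at index 9 → [91, 72, 50, 36, 27, 4, 6, 22, 18, 57]
  57 > parent 27 at index 4, swap → [91, 72, 50, 36, 57, 4, 6, 22, 18, 27]
extract-max → returns 91:
  remove root 91; move last element 27 to root → [27, 72, 50, 36, 57, 4, 6, 22, 18]
  27 vs larger child 72 at index 1, swap → [72, 27, 50, 36, 57, 4, 6, 22, 18]
  27 vs larger child 57 at index 4, swap → [72, 57, 50, 36, 27, 4, 6, 22, 18]
extract-max → returns 72:
  remove root 72; move last element 18 to root → [18, 57, 50, 36, 27, 4, 6, 22]
  18 vs larger child 57 at index 1, swap → [57, 18, 50, 36, 27, 4, 6, 22]
  18 vs larger child 36 at index 3, swap → [57, 36, 50, 18, 27, 4, 6, 22]
  18 vs only child 22 at index 7, swap → [57, 36, 50, 22, 27, 4, 6, 18]

[57, 36, 50, 22, 27, 4, 6, 18]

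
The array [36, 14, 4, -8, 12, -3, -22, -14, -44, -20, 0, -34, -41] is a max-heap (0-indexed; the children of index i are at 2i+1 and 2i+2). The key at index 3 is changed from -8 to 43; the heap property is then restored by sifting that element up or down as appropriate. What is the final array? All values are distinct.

[43, 36, 4, 14, 12, -3, -22, -14, -44, -20, 0, -34, -41]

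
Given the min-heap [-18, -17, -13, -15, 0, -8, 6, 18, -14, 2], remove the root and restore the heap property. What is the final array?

[-17, -15, -13, -14, 0, -8, 6, 18, 2]

remove root -18; move last element 2 to root → [2, -17, -13, -15, 0, -8, 6, 18, -14]
2 vs smaller child -17 at index 1, swap → [-17, 2, -13, -15, 0, -8, 6, 18, -14]
2 vs smaller child -15 at index 3, swap → [-17, -15, -13, 2, 0, -8, 6, 18, -14]
2 vs smaller child -14 at index 8, swap → [-17, -15, -13, -14, 0, -8, 6, 18, 2]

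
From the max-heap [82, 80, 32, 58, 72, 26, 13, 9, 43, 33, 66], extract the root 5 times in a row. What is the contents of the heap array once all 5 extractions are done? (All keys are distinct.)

[43, 33, 32, 9, 13, 26]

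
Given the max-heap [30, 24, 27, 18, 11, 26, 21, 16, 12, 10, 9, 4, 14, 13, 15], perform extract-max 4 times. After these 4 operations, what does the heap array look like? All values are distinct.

[21, 18, 15, 16, 11, 4, 13, 14, 12, 10, 9]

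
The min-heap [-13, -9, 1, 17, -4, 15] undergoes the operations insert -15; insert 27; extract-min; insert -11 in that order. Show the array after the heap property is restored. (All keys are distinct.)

[-13, -11, 1, -9, -4, 15, 27, 17]

insert -15:
  append -15 at index 6 → [-13, -9, 1, 17, -4, 15, -15]
  -15 < parent 1 at index 2, swap → [-13, -9, -15, 17, -4, 15, 1]
  -15 < parent -13 at index 0, swap → [-15, -9, -13, 17, -4, 15, 1]
insert 27:
  append 27 at index 7 → [-15, -9, -13, 17, -4, 15, 1, 27] (no swap needed)
extract-min → returns -15:
  remove root -15; move last element 27 to root → [27, -9, -13, 17, -4, 15, 1]
  27 vs smaller child -13 at index 2, swap → [-13, -9, 27, 17, -4, 15, 1]
  27 vs smaller child 1 at index 6, swap → [-13, -9, 1, 17, -4, 15, 27]
insert -11:
  append -11 at index 7 → [-13, -9, 1, 17, -4, 15, 27, -11]
  -11 < parent 17 at index 3, swap → [-13, -9, 1, -11, -4, 15, 27, 17]
  -11 < parent -9 at index 1, swap → [-13, -11, 1, -9, -4, 15, 27, 17]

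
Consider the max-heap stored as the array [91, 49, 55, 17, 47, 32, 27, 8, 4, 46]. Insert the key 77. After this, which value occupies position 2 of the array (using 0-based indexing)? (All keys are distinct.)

append 77 at index 10 → [91, 49, 55, 17, 47, 32, 27, 8, 4, 46, 77]
77 > parent 47 at index 4, swap → [91, 49, 55, 17, 77, 32, 27, 8, 4, 46, 47]
77 > parent 49 at index 1, swap → [91, 77, 55, 17, 49, 32, 27, 8, 4, 46, 47]
resulting array: [91, 77, 55, 17, 49, 32, 27, 8, 4, 46, 47]

55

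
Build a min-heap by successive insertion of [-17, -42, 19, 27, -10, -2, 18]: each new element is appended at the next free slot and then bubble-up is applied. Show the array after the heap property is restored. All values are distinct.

[-42, -17, -2, 27, -10, 19, 18]

Insert -17:
  append -17 at index 0 → [-17] (no swap needed)
Insert -42:
  append -42 at index 1 → [-17, -42]
  -42 < parent -17 at index 0, swap → [-42, -17]
Insert 19:
  append 19 at index 2 → [-42, -17, 19] (no swap needed)
Insert 27:
  append 27 at index 3 → [-42, -17, 19, 27] (no swap needed)
Insert -10:
  append -10 at index 4 → [-42, -17, 19, 27, -10] (no swap needed)
Insert -2:
  append -2 at index 5 → [-42, -17, 19, 27, -10, -2]
  -2 < parent 19 at index 2, swap → [-42, -17, -2, 27, -10, 19]
Insert 18:
  append 18 at index 6 → [-42, -17, -2, 27, -10, 19, 18] (no swap needed)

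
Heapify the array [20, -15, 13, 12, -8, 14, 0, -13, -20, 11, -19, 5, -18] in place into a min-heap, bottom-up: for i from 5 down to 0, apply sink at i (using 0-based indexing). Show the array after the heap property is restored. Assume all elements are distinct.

sift down from index 5:
  14 vs smaller child -18 at index 12, swap → [20, -15, 13, 12, -8, -18, 0, -13, -20, 11, -19, 5, 14]
sift down from index 4:
  -8 vs smaller child -19 at index 10, swap → [20, -15, 13, 12, -19, -18, 0, -13, -20, 11, -8, 5, 14]
sift down from index 3:
  12 vs smaller child -20 at index 8, swap → [20, -15, 13, -20, -19, -18, 0, -13, 12, 11, -8, 5, 14]
sift down from index 2:
  13 vs smaller child -18 at index 5, swap → [20, -15, -18, -20, -19, 13, 0, -13, 12, 11, -8, 5, 14]
  13 vs smaller child 5 at index 11, swap → [20, -15, -18, -20, -19, 5, 0, -13, 12, 11, -8, 13, 14]
sift down from index 1:
  -15 vs smaller child -20 at index 3, swap → [20, -20, -18, -15, -19, 5, 0, -13, 12, 11, -8, 13, 14]
sift down from index 0:
  20 vs smaller child -20 at index 1, swap → [-20, 20, -18, -15, -19, 5, 0, -13, 12, 11, -8, 13, 14]
  20 vs smaller child -19 at index 4, swap → [-20, -19, -18, -15, 20, 5, 0, -13, 12, 11, -8, 13, 14]
  20 vs smaller child -8 at index 10, swap → [-20, -19, -18, -15, -8, 5, 0, -13, 12, 11, 20, 13, 14]

[-20, -19, -18, -15, -8, 5, 0, -13, 12, 11, 20, 13, 14]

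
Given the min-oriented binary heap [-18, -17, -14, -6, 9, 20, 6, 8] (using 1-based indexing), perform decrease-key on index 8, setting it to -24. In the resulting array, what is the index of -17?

4

set index 8 from 8 to -24 → [-18, -17, -14, -6, 9, 20, 6, -24]
-24 < parent -6 at index 4, swap → [-18, -17, -14, -24, 9, 20, 6, -6]
-24 < parent -17 at index 2, swap → [-18, -24, -14, -17, 9, 20, 6, -6]
-24 < parent -18 at index 1, swap → [-24, -18, -14, -17, 9, 20, 6, -6]
resulting array: [-24, -18, -14, -17, 9, 20, 6, -6]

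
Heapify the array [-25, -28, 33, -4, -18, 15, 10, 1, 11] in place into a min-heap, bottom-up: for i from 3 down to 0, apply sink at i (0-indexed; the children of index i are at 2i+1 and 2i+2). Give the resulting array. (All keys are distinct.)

[-28, -25, 10, -4, -18, 15, 33, 1, 11]

sift down from index 3: already satisfies heap property
sift down from index 2:
  33 vs smaller child 10 at index 6, swap → [-25, -28, 10, -4, -18, 15, 33, 1, 11]
sift down from index 1: already satisfies heap property
sift down from index 0:
  -25 vs smaller child -28 at index 1, swap → [-28, -25, 10, -4, -18, 15, 33, 1, 11]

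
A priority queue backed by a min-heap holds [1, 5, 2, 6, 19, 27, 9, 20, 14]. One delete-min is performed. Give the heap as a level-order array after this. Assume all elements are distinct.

[2, 5, 9, 6, 19, 27, 14, 20]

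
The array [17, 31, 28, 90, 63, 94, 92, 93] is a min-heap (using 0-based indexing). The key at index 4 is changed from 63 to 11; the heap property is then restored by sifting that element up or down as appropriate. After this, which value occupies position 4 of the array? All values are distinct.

31

set index 4 from 63 to 11 → [17, 31, 28, 90, 11, 94, 92, 93]
11 < parent 31 at index 1, swap → [17, 11, 28, 90, 31, 94, 92, 93]
11 < parent 17 at index 0, swap → [11, 17, 28, 90, 31, 94, 92, 93]
resulting array: [11, 17, 28, 90, 31, 94, 92, 93]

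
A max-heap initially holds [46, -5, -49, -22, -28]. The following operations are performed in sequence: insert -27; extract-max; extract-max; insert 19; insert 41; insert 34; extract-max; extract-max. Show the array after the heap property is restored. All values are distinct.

[19, -22, -27, -49, -28]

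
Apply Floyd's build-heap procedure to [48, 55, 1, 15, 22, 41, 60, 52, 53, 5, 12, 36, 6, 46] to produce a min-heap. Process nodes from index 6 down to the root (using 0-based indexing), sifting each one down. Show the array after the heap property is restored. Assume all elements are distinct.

sift down from index 6:
  60 vs only child 46 at index 13, swap → [48, 55, 1, 15, 22, 41, 46, 52, 53, 5, 12, 36, 6, 60]
sift down from index 5:
  41 vs smaller child 6 at index 12, swap → [48, 55, 1, 15, 22, 6, 46, 52, 53, 5, 12, 36, 41, 60]
sift down from index 4:
  22 vs smaller child 5 at index 9, swap → [48, 55, 1, 15, 5, 6, 46, 52, 53, 22, 12, 36, 41, 60]
sift down from index 3: already satisfies heap property
sift down from index 2: already satisfies heap property
sift down from index 1:
  55 vs smaller child 5 at index 4, swap → [48, 5, 1, 15, 55, 6, 46, 52, 53, 22, 12, 36, 41, 60]
  55 vs smaller child 12 at index 10, swap → [48, 5, 1, 15, 12, 6, 46, 52, 53, 22, 55, 36, 41, 60]
sift down from index 0:
  48 vs smaller child 1 at index 2, swap → [1, 5, 48, 15, 12, 6, 46, 52, 53, 22, 55, 36, 41, 60]
  48 vs smaller child 6 at index 5, swap → [1, 5, 6, 15, 12, 48, 46, 52, 53, 22, 55, 36, 41, 60]
  48 vs smaller child 36 at index 11, swap → [1, 5, 6, 15, 12, 36, 46, 52, 53, 22, 55, 48, 41, 60]

[1, 5, 6, 15, 12, 36, 46, 52, 53, 22, 55, 48, 41, 60]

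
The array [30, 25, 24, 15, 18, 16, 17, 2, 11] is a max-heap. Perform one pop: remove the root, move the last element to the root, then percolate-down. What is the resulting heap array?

[25, 18, 24, 15, 11, 16, 17, 2]

remove root 30; move last element 11 to root → [11, 25, 24, 15, 18, 16, 17, 2]
11 vs larger child 25 at index 1, swap → [25, 11, 24, 15, 18, 16, 17, 2]
11 vs larger child 18 at index 4, swap → [25, 18, 24, 15, 11, 16, 17, 2]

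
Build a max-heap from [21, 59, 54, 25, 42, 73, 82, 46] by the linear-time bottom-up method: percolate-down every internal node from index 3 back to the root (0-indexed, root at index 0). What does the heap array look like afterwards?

sift down from index 3:
  25 vs only child 46 at index 7, swap → [21, 59, 54, 46, 42, 73, 82, 25]
sift down from index 2:
  54 vs larger child 82 at index 6, swap → [21, 59, 82, 46, 42, 73, 54, 25]
sift down from index 1: already satisfies heap property
sift down from index 0:
  21 vs larger child 82 at index 2, swap → [82, 59, 21, 46, 42, 73, 54, 25]
  21 vs larger child 73 at index 5, swap → [82, 59, 73, 46, 42, 21, 54, 25]

[82, 59, 73, 46, 42, 21, 54, 25]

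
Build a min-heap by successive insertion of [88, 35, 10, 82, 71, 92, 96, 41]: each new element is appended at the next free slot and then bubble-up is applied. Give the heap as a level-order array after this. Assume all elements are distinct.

[10, 41, 35, 71, 82, 92, 96, 88]

Insert 88:
  append 88 at index 0 → [88] (no swap needed)
Insert 35:
  append 35 at index 1 → [88, 35]
  35 < parent 88 at index 0, swap → [35, 88]
Insert 10:
  append 10 at index 2 → [35, 88, 10]
  10 < parent 35 at index 0, swap → [10, 88, 35]
Insert 82:
  append 82 at index 3 → [10, 88, 35, 82]
  82 < parent 88 at index 1, swap → [10, 82, 35, 88]
Insert 71:
  append 71 at index 4 → [10, 82, 35, 88, 71]
  71 < parent 82 at index 1, swap → [10, 71, 35, 88, 82]
Insert 92:
  append 92 at index 5 → [10, 71, 35, 88, 82, 92] (no swap needed)
Insert 96:
  append 96 at index 6 → [10, 71, 35, 88, 82, 92, 96] (no swap needed)
Insert 41:
  append 41 at index 7 → [10, 71, 35, 88, 82, 92, 96, 41]
  41 < parent 88 at index 3, swap → [10, 71, 35, 41, 82, 92, 96, 88]
  41 < parent 71 at index 1, swap → [10, 41, 35, 71, 82, 92, 96, 88]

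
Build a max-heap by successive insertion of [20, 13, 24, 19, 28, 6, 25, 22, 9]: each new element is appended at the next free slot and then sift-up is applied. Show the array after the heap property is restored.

[28, 24, 25, 22, 19, 6, 20, 13, 9]

Insert 20:
  append 20 at index 0 → [20] (no swap needed)
Insert 13:
  append 13 at index 1 → [20, 13] (no swap needed)
Insert 24:
  append 24 at index 2 → [20, 13, 24]
  24 > parent 20 at index 0, swap → [24, 13, 20]
Insert 19:
  append 19 at index 3 → [24, 13, 20, 19]
  19 > parent 13 at index 1, swap → [24, 19, 20, 13]
Insert 28:
  append 28 at index 4 → [24, 19, 20, 13, 28]
  28 > parent 19 at index 1, swap → [24, 28, 20, 13, 19]
  28 > parent 24 at index 0, swap → [28, 24, 20, 13, 19]
Insert 6:
  append 6 at index 5 → [28, 24, 20, 13, 19, 6] (no swap needed)
Insert 25:
  append 25 at index 6 → [28, 24, 20, 13, 19, 6, 25]
  25 > parent 20 at index 2, swap → [28, 24, 25, 13, 19, 6, 20]
Insert 22:
  append 22 at index 7 → [28, 24, 25, 13, 19, 6, 20, 22]
  22 > parent 13 at index 3, swap → [28, 24, 25, 22, 19, 6, 20, 13]
Insert 9:
  append 9 at index 8 → [28, 24, 25, 22, 19, 6, 20, 13, 9] (no swap needed)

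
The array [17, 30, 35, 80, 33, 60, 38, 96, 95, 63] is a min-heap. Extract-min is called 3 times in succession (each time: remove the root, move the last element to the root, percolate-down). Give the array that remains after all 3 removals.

extract-min #1 returns 17:
  remove root 17; move last element 63 to root → [63, 30, 35, 80, 33, 60, 38, 96, 95]
  63 vs smaller child 30 at index 1, swap → [30, 63, 35, 80, 33, 60, 38, 96, 95]
  63 vs smaller child 33 at index 4, swap → [30, 33, 35, 80, 63, 60, 38, 96, 95]
extract-min #2 returns 30:
  remove root 30; move last element 95 to root → [95, 33, 35, 80, 63, 60, 38, 96]
  95 vs smaller child 33 at index 1, swap → [33, 95, 35, 80, 63, 60, 38, 96]
  95 vs smaller child 63 at index 4, swap → [33, 63, 35, 80, 95, 60, 38, 96]
extract-min #3 returns 33:
  remove root 33; move last element 96 to root → [96, 63, 35, 80, 95, 60, 38]
  96 vs smaller child 35 at index 2, swap → [35, 63, 96, 80, 95, 60, 38]
  96 vs smaller child 38 at index 6, swap → [35, 63, 38, 80, 95, 60, 96]

[35, 63, 38, 80, 95, 60, 96]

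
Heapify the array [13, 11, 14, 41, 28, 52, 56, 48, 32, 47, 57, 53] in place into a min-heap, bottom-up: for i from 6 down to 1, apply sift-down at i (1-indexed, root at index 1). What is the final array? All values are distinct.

sift down from index 6: already satisfies heap property
sift down from index 5: already satisfies heap property
sift down from index 4:
  41 vs smaller child 32 at index 9, swap → [13, 11, 14, 32, 28, 52, 56, 48, 41, 47, 57, 53]
sift down from index 3: already satisfies heap property
sift down from index 2: already satisfies heap property
sift down from index 1:
  13 vs smaller child 11 at index 2, swap → [11, 13, 14, 32, 28, 52, 56, 48, 41, 47, 57, 53]

[11, 13, 14, 32, 28, 52, 56, 48, 41, 47, 57, 53]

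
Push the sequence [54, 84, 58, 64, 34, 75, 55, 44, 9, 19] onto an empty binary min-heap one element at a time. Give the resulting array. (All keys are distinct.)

Insert 54:
  append 54 at index 0 → [54] (no swap needed)
Insert 84:
  append 84 at index 1 → [54, 84] (no swap needed)
Insert 58:
  append 58 at index 2 → [54, 84, 58] (no swap needed)
Insert 64:
  append 64 at index 3 → [54, 84, 58, 64]
  64 < parent 84 at index 1, swap → [54, 64, 58, 84]
Insert 34:
  append 34 at index 4 → [54, 64, 58, 84, 34]
  34 < parent 64 at index 1, swap → [54, 34, 58, 84, 64]
  34 < parent 54 at index 0, swap → [34, 54, 58, 84, 64]
Insert 75:
  append 75 at index 5 → [34, 54, 58, 84, 64, 75] (no swap needed)
Insert 55:
  append 55 at index 6 → [34, 54, 58, 84, 64, 75, 55]
  55 < parent 58 at index 2, swap → [34, 54, 55, 84, 64, 75, 58]
Insert 44:
  append 44 at index 7 → [34, 54, 55, 84, 64, 75, 58, 44]
  44 < parent 84 at index 3, swap → [34, 54, 55, 44, 64, 75, 58, 84]
  44 < parent 54 at index 1, swap → [34, 44, 55, 54, 64, 75, 58, 84]
Insert 9:
  append 9 at index 8 → [34, 44, 55, 54, 64, 75, 58, 84, 9]
  9 < parent 54 at index 3, swap → [34, 44, 55, 9, 64, 75, 58, 84, 54]
  9 < parent 44 at index 1, swap → [34, 9, 55, 44, 64, 75, 58, 84, 54]
  9 < parent 34 at index 0, swap → [9, 34, 55, 44, 64, 75, 58, 84, 54]
Insert 19:
  append 19 at index 9 → [9, 34, 55, 44, 64, 75, 58, 84, 54, 19]
  19 < parent 64 at index 4, swap → [9, 34, 55, 44, 19, 75, 58, 84, 54, 64]
  19 < parent 34 at index 1, swap → [9, 19, 55, 44, 34, 75, 58, 84, 54, 64]

[9, 19, 55, 44, 34, 75, 58, 84, 54, 64]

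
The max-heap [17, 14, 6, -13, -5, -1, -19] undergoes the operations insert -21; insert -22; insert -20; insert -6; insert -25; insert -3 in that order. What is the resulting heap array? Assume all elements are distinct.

insert -21:
  append -21 at index 7 → [17, 14, 6, -13, -5, -1, -19, -21] (no swap needed)
insert -22:
  append -22 at index 8 → [17, 14, 6, -13, -5, -1, -19, -21, -22] (no swap needed)
insert -20:
  append -20 at index 9 → [17, 14, 6, -13, -5, -1, -19, -21, -22, -20] (no swap needed)
insert -6:
  append -6 at index 10 → [17, 14, 6, -13, -5, -1, -19, -21, -22, -20, -6] (no swap needed)
insert -25:
  append -25 at index 11 → [17, 14, 6, -13, -5, -1, -19, -21, -22, -20, -6, -25] (no swap needed)
insert -3:
  append -3 at index 12 → [17, 14, 6, -13, -5, -1, -19, -21, -22, -20, -6, -25, -3] (no swap needed)

[17, 14, 6, -13, -5, -1, -19, -21, -22, -20, -6, -25, -3]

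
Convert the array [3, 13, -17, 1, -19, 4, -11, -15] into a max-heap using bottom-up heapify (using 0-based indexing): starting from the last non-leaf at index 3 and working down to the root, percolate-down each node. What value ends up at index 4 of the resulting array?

sift down from index 3: already satisfies heap property
sift down from index 2:
  -17 vs larger child 4 at index 5, swap → [3, 13, 4, 1, -19, -17, -11, -15]
sift down from index 1: already satisfies heap property
sift down from index 0:
  3 vs larger child 13 at index 1, swap → [13, 3, 4, 1, -19, -17, -11, -15]
resulting array: [13, 3, 4, 1, -19, -17, -11, -15]

-19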